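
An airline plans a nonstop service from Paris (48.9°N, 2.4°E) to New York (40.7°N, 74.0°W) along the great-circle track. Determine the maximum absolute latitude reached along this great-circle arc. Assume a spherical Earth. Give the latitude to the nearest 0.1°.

The great circle lies in the plane with unit normal n̂ = (p₁ × p₂)/|p₁ × p₂|.
Here n̂_z ≈ -0.610; the vertex latitude is φ_max = arccos|n̂_z| ≈ 52.4°.
Check via Clairaut: cos φ_max = |cos φ₁| · sin C = cos(48.9°)·sin(68.2°) ≈ 0.610, again giving ≈ 52.4°.

≈ 52.4°N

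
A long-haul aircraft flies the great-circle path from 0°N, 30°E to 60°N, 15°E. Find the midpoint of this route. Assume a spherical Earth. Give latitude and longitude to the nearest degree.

≈ 30°N, 25°E

Write both endpoints as unit vectors p₁, p₂ with components (cos φ cos λ, cos φ sin λ, sin φ).
The central angle between the endpoints is δ = arccos(p₁·p₂) ≈ 1.067 rad (61.1°).
Interpolate at f = 1/2 with slerp weights a = sin((1−f)δ)/sin δ ≈ 0.581, b = sin(fδ)/sin δ ≈ 0.581.
p = a·p₁ + b·p₂ ≈ (0.783, 0.365, 0.503); φ = arcsin(p_z) ≈ 30.19°, λ = atan2(p_y, p_x) ≈ 25.01°.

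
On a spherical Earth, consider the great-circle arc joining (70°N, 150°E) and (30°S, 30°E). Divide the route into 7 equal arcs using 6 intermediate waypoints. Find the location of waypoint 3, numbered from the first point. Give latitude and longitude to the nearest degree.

Write both endpoints as unit vectors p₁, p₂ with components (cos φ cos λ, cos φ sin λ, sin φ).
The central angle between the endpoints is δ = arccos(p₁·p₂) ≈ 2.237 rad (128.2°).
Interpolate at f = 3/7 with slerp weights a = sin((1−f)δ)/sin δ ≈ 1.218, b = sin(fδ)/sin δ ≈ 1.041.
p = a·p₁ + b·p₂ ≈ (0.420, 0.659, 0.624); φ = arcsin(p_z) ≈ 38.60°, λ = atan2(p_y, p_x) ≈ 57.49°.

≈ (39°N, 57°E)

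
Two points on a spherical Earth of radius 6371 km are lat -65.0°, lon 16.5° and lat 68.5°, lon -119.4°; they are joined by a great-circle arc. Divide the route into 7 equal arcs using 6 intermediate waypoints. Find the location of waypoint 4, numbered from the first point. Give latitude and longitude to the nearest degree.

≈ lat 15°, lon -46°

Convert each endpoint to a unit vector on the sphere (x = cos φ cos λ, y = cos φ sin λ, z = sin φ).
The central angle between the endpoints is δ = arccos(p₁·p₂) ≈ 2.839 rad (162.6°).
Interpolate at f = 4/7 with slerp weights a = sin((1−f)δ)/sin δ ≈ 3.144, b = sin(fδ)/sin δ ≈ 3.348.
p = a·p₁ + b·p₂ ≈ (0.672, -0.692, 0.265); φ = arcsin(p_z) ≈ 15.39°, λ = atan2(p_y, p_x) ≈ -45.83°.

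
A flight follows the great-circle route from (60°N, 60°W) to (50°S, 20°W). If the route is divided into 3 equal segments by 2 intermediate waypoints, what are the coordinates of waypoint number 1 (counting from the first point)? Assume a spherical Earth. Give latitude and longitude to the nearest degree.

Convert each endpoint to a unit vector on the sphere (x = cos φ cos λ, y = cos φ sin λ, z = sin φ).
The central angle between the endpoints is δ = arccos(p₁·p₂) ≈ 2.001 rad (114.7°).
Interpolate at f = 1/3 with slerp weights a = sin((1−f)δ)/sin δ ≈ 1.070, b = sin(fδ)/sin δ ≈ 0.681.
p = a·p₁ + b·p₂ ≈ (0.679, -0.613, 0.405); φ = arcsin(p_z) ≈ 23.88°, λ = atan2(p_y, p_x) ≈ -42.08°.

≈ (24°N, 42°W)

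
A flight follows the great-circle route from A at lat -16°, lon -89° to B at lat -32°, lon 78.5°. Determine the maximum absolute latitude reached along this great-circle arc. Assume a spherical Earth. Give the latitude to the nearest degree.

≈ -77°

The great circle lies in the plane with unit normal n̂ = (p₁ × p₂)/|p₁ × p₂|.
Here n̂_z ≈ +0.232; the vertex latitude is φ_max = arccos|n̂_z| ≈ 76.6°.
Check via Clairaut: cos φ_max = |cos φ₁| · sin C = cos(16.0°)·sin(166.0°) ≈ 0.232, again giving ≈ 76.6°.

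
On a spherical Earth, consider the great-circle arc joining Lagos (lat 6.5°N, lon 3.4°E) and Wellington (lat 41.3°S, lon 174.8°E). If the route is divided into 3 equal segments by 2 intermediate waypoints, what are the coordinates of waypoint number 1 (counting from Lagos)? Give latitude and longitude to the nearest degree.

≈ lat 41°S, lon 14°E

From cos δ = sin φ₁ sin φ₂ + cos φ₁ cos φ₂ cos Δλ, the central angle is δ ≈ 2.520 rad (144.4°).
Interpolate at f = 1/3 with slerp weights a = sin((1−f)δ)/sin δ ≈ 1.706, b = sin(fδ)/sin δ ≈ 1.278.
p = a·p₁ + b·p₂ ≈ (0.736, 0.188, -0.650); φ = arcsin(p_z) ≈ -40.57°, λ = atan2(p_y, p_x) ≈ 14.29°.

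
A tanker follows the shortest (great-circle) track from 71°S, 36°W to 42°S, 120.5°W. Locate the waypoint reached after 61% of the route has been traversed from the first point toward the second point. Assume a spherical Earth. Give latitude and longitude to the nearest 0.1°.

≈ 58.4°S, 104.9°W

Write both endpoints as unit vectors p₁, p₂ with components (cos φ cos λ, cos φ sin λ, sin φ).
The central angle between the endpoints is δ = arccos(p₁·p₂) ≈ 0.855 rad (49.0°).
Interpolate at f = 0.61 with slerp weights a = sin((1−f)δ)/sin δ ≈ 0.434, b = sin(fδ)/sin δ ≈ 0.660.
p = a·p₁ + b·p₂ ≈ (-0.135, -0.506, -0.852); φ = arcsin(p_z) ≈ -58.43°, λ = atan2(p_y, p_x) ≈ -104.92°.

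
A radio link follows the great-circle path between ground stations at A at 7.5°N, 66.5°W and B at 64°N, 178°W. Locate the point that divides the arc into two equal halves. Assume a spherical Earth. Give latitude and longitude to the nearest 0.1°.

≈ 48.0°N, 92.6°W

Write both endpoints as unit vectors p₁, p₂ with components (cos φ cos λ, cos φ sin λ, sin φ).
The central angle between the endpoints is δ = arccos(p₁·p₂) ≈ 1.613 rad (92.4°).
Interpolate at f = 1/2 with slerp weights a = sin((1−f)δ)/sin δ ≈ 0.722, b = sin(fδ)/sin δ ≈ 0.722.
p = a·p₁ + b·p₂ ≈ (-0.031, -0.668, 0.744); φ = arcsin(p_z) ≈ 48.04°, λ = atan2(p_y, p_x) ≈ -92.65°.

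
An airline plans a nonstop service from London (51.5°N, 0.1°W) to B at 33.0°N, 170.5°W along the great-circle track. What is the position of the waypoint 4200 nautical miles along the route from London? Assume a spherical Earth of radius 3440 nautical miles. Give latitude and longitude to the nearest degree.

From cos δ = sin φ₁ sin φ₂ + cos φ₁ cos φ₂ cos Δλ, the central angle is δ ≈ 1.659 rad (95.1°). The total great-circle distance is δ·R ≈ 1.659 × 3440 ≈ 5708 nmi, so the target fraction is f = 4200/5708 ≈ 0.736.
Interpolate at f ≈ 0.736 with slerp weights a = sin((1−f)δ)/sin δ ≈ 0.426, b = sin(fδ)/sin δ ≈ 0.943.
p = a·p₁ + b·p₂ ≈ (-0.515, -0.131, 0.847); φ = arcsin(p_z) ≈ 57.92°, λ = atan2(p_y, p_x) ≈ -165.72°.

≈ 58°N, 166°W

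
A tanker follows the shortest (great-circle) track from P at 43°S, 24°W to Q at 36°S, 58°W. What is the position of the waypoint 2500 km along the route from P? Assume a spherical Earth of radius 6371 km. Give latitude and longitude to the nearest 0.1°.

≈ 37.8°S, 52.9°W

Convert each endpoint to a unit vector on the sphere (x = cos φ cos λ, y = cos φ sin λ, z = sin φ).
The central angle between the endpoints is δ = arccos(p₁·p₂) ≈ 0.470 rad (27.0°). The total great-circle distance is δ·R ≈ 0.470 × 6371 ≈ 2997 km, so the target fraction is f = 2500/2997 ≈ 0.834.
Interpolate at f ≈ 0.834 with slerp weights a = sin((1−f)δ)/sin δ ≈ 0.172, b = sin(fδ)/sin δ ≈ 0.844.
p = a·p₁ + b·p₂ ≈ (0.477, -0.630, -0.613); φ = arcsin(p_z) ≈ -37.82°, λ = atan2(p_y, p_x) ≈ -52.89°.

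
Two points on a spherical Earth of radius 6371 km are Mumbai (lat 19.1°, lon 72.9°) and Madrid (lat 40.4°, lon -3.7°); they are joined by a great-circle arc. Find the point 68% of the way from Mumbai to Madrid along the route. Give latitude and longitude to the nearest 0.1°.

Convert each endpoint to a unit vector on the sphere (x = cos φ cos λ, y = cos φ sin λ, z = sin φ).
The central angle between the endpoints is δ = arccos(p₁·p₂) ≈ 1.182 rad (67.7°).
Interpolate at f = 0.68 with slerp weights a = sin((1−f)δ)/sin δ ≈ 0.399, b = sin(fδ)/sin δ ≈ 0.778.
p = a·p₁ + b·p₂ ≈ (0.702, 0.322, 0.635); φ = arcsin(p_z) ≈ 39.41°, λ = atan2(p_y, p_x) ≈ 24.65°.

≈ lat 39.4°, lon 24.6°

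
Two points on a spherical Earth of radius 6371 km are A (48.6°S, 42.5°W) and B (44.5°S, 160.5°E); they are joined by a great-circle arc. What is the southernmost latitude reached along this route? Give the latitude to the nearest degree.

≈ 79°S

The great circle lies in the plane with unit normal n̂ = (p₁ × p₂)/|p₁ × p₂|.
Here n̂_z ≈ -0.185; the vertex latitude is φ_max = arccos|n̂_z| ≈ 79.3°.
Check via Clairaut: cos φ_max = |cos φ₁| · sin C = cos(48.6°)·sin(163.7°) ≈ 0.185, again giving ≈ 79.3°.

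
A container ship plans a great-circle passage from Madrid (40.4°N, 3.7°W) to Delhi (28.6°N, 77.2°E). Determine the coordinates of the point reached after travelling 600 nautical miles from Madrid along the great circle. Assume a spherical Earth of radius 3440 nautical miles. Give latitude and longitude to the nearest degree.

≈ 43°N, 9°E

Convert each endpoint to a unit vector on the sphere (x = cos φ cos λ, y = cos φ sin λ, z = sin φ).
The central angle between the endpoints is δ = arccos(p₁·p₂) ≈ 1.142 rad (65.4°). The total great-circle distance is δ·R ≈ 1.142 × 3440 ≈ 3928 nmi, so the target fraction is f = 600/3928 ≈ 0.153.
Interpolate at f ≈ 0.153 with slerp weights a = sin((1−f)δ)/sin δ ≈ 0.905, b = sin(fδ)/sin δ ≈ 0.191.
p = a·p₁ + b·p₂ ≈ (0.725, 0.119, 0.678); φ = arcsin(p_z) ≈ 42.70°, λ = atan2(p_y, p_x) ≈ 9.31°.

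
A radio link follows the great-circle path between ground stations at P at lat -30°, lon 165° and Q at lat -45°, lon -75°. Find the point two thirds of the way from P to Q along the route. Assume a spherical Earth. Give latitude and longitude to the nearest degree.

≈ lat -58°, lon -118°

The haversine formula gives a central angle δ ≈ 1.523 rad (87.3°) between the endpoints.
Interpolate at f = 2/3 with slerp weights a = sin((1−f)δ)/sin δ ≈ 0.487, b = sin(fδ)/sin δ ≈ 0.851.
p = a·p₁ + b·p₂ ≈ (-0.252, -0.472, -0.845); φ = arcsin(p_z) ≈ -57.67°, λ = atan2(p_y, p_x) ≈ -118.05°.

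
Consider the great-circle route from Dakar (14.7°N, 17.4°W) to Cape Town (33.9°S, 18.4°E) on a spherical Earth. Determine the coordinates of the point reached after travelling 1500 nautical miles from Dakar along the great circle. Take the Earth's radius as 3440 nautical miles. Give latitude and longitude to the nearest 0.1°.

≈ (6.2°S, 3.5°W)

From cos δ = sin φ₁ sin φ₂ + cos φ₁ cos φ₂ cos Δλ, the central angle is δ ≈ 1.036 rad (59.4°). The total great-circle distance is δ·R ≈ 1.036 × 3440 ≈ 3564 nmi, so the target fraction is f = 1500/3564 ≈ 0.421.
Interpolate at f ≈ 0.421 with slerp weights a = sin((1−f)δ)/sin δ ≈ 0.656, b = sin(fδ)/sin δ ≈ 0.491.
p = a·p₁ + b·p₂ ≈ (0.992, -0.061, -0.107); φ = arcsin(p_z) ≈ -6.16°, λ = atan2(p_y, p_x) ≈ -3.53°.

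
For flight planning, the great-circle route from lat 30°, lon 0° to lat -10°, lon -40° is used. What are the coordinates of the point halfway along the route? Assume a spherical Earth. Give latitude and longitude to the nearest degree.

Write both endpoints as unit vectors p₁, p₂ with components (cos φ cos λ, cos φ sin λ, sin φ).
The central angle between the endpoints is δ = arccos(p₁·p₂) ≈ 0.969 rad (55.5°).
Interpolate at f = 1/2 with slerp weights a = sin((1−f)δ)/sin δ ≈ 0.565, b = sin(fδ)/sin δ ≈ 0.565.
p = a·p₁ + b·p₂ ≈ (0.915, -0.358, 0.184); φ = arcsin(p_z) ≈ 10.62°, λ = atan2(p_y, p_x) ≈ -21.34°.

≈ lat 11°, lon -21°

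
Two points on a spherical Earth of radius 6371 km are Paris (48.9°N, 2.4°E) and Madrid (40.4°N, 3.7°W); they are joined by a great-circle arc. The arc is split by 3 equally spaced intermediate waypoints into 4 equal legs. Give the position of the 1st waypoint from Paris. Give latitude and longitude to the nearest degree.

≈ (47°N, 1°E)

Write both endpoints as unit vectors p₁, p₂ with components (cos φ cos λ, cos φ sin λ, sin φ).
The central angle between the endpoints is δ = arccos(p₁·p₂) ≈ 0.166 rad (9.5°).
Interpolate at f = 1/4 with slerp weights a = sin((1−f)δ)/sin δ ≈ 0.752, b = sin(fδ)/sin δ ≈ 0.251.
p = a·p₁ + b·p₂ ≈ (0.684, 0.008, 0.729); φ = arcsin(p_z) ≈ 46.81°, λ = atan2(p_y, p_x) ≈ 0.70°.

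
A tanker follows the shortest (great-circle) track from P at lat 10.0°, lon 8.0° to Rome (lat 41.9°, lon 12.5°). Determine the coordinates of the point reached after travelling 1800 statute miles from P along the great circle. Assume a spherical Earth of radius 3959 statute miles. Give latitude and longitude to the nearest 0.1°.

≈ lat 35.9°, lon 11.4°

Write both endpoints as unit vectors p₁, p₂ with components (cos φ cos λ, cos φ sin λ, sin φ).
The central angle between the endpoints is δ = arccos(p₁·p₂) ≈ 0.561 rad (32.1°). The total great-circle distance is δ·R ≈ 0.561 × 3959 ≈ 2221 mi, so the target fraction is f = 1800/2221 ≈ 0.810.
Interpolate at f ≈ 0.810 with slerp weights a = sin((1−f)δ)/sin δ ≈ 0.200, b = sin(fδ)/sin δ ≈ 0.825.
p = a·p₁ + b·p₂ ≈ (0.794, 0.160, 0.586); φ = arcsin(p_z) ≈ 35.87°, λ = atan2(p_y, p_x) ≈ 11.41°.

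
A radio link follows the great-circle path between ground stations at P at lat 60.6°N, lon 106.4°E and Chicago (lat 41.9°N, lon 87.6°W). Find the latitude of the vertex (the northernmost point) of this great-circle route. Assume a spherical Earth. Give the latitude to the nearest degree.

The great circle lies in the plane with unit normal n̂ = (p₁ × p₂)/|p₁ × p₂|.
Here n̂_z ≈ +0.091; the vertex latitude is φ_max = arccos|n̂_z| ≈ 84.8°.

≈ 85°N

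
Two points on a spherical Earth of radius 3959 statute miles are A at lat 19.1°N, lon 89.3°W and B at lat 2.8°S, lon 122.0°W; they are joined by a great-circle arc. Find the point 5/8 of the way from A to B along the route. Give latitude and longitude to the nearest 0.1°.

≈ lat 5.7°N, lon 110.1°W

Write both endpoints as unit vectors p₁, p₂ with components (cos φ cos λ, cos φ sin λ, sin φ).
The central angle between the endpoints is δ = arccos(p₁·p₂) ≈ 0.679 rad (38.9°).
Interpolate at f = 5/8 with slerp weights a = sin((1−f)δ)/sin δ ≈ 0.401, b = sin(fδ)/sin δ ≈ 0.656.
p = a·p₁ + b·p₂ ≈ (-0.342, -0.934, 0.099); φ = arcsin(p_z) ≈ 5.69°, λ = atan2(p_y, p_x) ≈ -110.13°.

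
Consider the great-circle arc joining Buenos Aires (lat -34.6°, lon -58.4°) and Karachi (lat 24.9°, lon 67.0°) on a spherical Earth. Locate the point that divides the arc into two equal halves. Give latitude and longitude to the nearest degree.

From cos δ = sin φ₁ sin φ₂ + cos φ₁ cos φ₂ cos Δλ, the central angle is δ ≈ 2.307 rad (132.2°).
Interpolate at f = 1/2 with slerp weights a = sin((1−f)δ)/sin δ ≈ 1.234, b = sin(fδ)/sin δ ≈ 1.234.
p = a·p₁ + b·p₂ ≈ (0.969, 0.165, -0.181); φ = arcsin(p_z) ≈ -10.44°, λ = atan2(p_y, p_x) ≈ 9.67°.

≈ lat -10°, lon 10°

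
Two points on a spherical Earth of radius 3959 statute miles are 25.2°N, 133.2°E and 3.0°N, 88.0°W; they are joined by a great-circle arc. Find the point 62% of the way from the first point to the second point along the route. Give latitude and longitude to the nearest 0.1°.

≈ 30.0°N, 132.3°W

The haversine formula gives a central angle δ ≈ 2.288 rad (131.1°) between the endpoints.
Interpolate at f = 0.62 with slerp weights a = sin((1−f)δ)/sin δ ≈ 1.014, b = sin(fδ)/sin δ ≈ 1.312.
p = a·p₁ + b·p₂ ≈ (-0.582, -0.641, 0.500); φ = arcsin(p_z) ≈ 30.03°, λ = atan2(p_y, p_x) ≈ -132.28°.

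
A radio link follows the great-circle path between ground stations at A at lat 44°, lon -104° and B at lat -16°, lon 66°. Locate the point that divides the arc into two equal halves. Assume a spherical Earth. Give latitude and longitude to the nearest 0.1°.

≈ lat 56.1°, lon 39.7°

Write both endpoints as unit vectors p₁, p₂ with components (cos φ cos λ, cos φ sin λ, sin φ).
The central angle between the endpoints is δ = arccos(p₁·p₂) ≈ 2.631 rad (150.7°).
Interpolate at f = 1/2 with slerp weights a = sin((1−f)δ)/sin δ ≈ 1.980, b = sin(fδ)/sin δ ≈ 1.980.
p = a·p₁ + b·p₂ ≈ (0.430, 0.357, 0.830); φ = arcsin(p_z) ≈ 56.06°, λ = atan2(p_y, p_x) ≈ 39.71°.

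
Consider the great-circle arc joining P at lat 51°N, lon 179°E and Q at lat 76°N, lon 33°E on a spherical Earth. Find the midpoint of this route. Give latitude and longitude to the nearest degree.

≈ lat 76°N, lon 161°E

The haversine formula gives a central angle δ ≈ 0.892 rad (51.1°) between the endpoints.
Interpolate at f = 1/2 with slerp weights a = sin((1−f)δ)/sin δ ≈ 0.554, b = sin(fδ)/sin δ ≈ 0.554.
p = a·p₁ + b·p₂ ≈ (-0.236, 0.079, 0.968); φ = arcsin(p_z) ≈ 75.57°, λ = atan2(p_y, p_x) ≈ 161.49°.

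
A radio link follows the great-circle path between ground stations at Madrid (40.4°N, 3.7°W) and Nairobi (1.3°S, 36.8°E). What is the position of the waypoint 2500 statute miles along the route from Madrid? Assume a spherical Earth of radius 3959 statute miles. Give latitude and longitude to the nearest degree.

The haversine formula gives a central angle δ ≈ 0.971 rad (55.7°) between the endpoints. The total great-circle distance is δ·R ≈ 0.971 × 3959 ≈ 3845 mi, so the target fraction is f = 2500/3845 ≈ 0.650.
Interpolate at f ≈ 0.650 with slerp weights a = sin((1−f)δ)/sin δ ≈ 0.404, b = sin(fδ)/sin δ ≈ 0.715.
p = a·p₁ + b·p₂ ≈ (0.879, 0.408, 0.245); φ = arcsin(p_z) ≈ 14.21°, λ = atan2(p_y, p_x) ≈ 24.91°.

≈ (14°N, 25°E)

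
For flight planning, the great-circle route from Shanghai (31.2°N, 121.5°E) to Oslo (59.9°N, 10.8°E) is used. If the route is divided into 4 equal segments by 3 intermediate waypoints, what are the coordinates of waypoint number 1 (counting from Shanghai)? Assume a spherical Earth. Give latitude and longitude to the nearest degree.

From cos δ = sin φ₁ sin φ₂ + cos φ₁ cos φ₂ cos Δλ, the central angle is δ ≈ 1.270 rad (72.8°).
Interpolate at f = 1/4 with slerp weights a = sin((1−f)δ)/sin δ ≈ 0.853, b = sin(fδ)/sin δ ≈ 0.327.
p = a·p₁ + b·p₂ ≈ (-0.220, 0.653, 0.725); φ = arcsin(p_z) ≈ 46.44°, λ = atan2(p_y, p_x) ≈ 108.64°.

≈ (46°N, 109°E)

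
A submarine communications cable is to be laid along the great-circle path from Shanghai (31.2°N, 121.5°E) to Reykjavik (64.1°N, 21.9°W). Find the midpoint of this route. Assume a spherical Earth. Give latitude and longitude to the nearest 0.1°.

≈ 68.2°N, 94.2°E

Convert each endpoint to a unit vector on the sphere (x = cos φ cos λ, y = cos φ sin λ, z = sin φ).
The central angle between the endpoints is δ = arccos(p₁·p₂) ≈ 1.404 rad (80.4°).
Interpolate at f = 1/2 with slerp weights a = sin((1−f)δ)/sin δ ≈ 0.655, b = sin(fδ)/sin δ ≈ 0.655.
p = a·p₁ + b·p₂ ≈ (-0.027, 0.371, 0.928); φ = arcsin(p_z) ≈ 68.17°, λ = atan2(p_y, p_x) ≈ 94.21°.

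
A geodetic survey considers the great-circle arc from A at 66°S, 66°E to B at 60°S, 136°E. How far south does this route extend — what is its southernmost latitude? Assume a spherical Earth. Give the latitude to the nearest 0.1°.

≈ 68.0°S

The great circle lies in the plane with unit normal n̂ = (p₁ × p₂)/|p₁ × p₂|.
Here n̂_z ≈ +0.375; the vertex latitude is φ_max = arccos|n̂_z| ≈ 68.0°.
Check via Clairaut: cos φ_max = |cos φ₁| · sin C = cos(66.0°)·sin(112.6°) ≈ 0.375, again giving ≈ 68.0°.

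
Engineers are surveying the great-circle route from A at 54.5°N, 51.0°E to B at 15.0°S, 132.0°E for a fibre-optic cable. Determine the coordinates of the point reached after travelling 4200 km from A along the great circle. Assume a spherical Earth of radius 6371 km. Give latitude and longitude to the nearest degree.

Convert each endpoint to a unit vector on the sphere (x = cos φ cos λ, y = cos φ sin λ, z = sin φ).
The central angle between the endpoints is δ = arccos(p₁·p₂) ≈ 1.694 rad (97.1°). The total great-circle distance is δ·R ≈ 1.694 × 6371 ≈ 10793 km, so the target fraction is f = 4200/10793 ≈ 0.389.
Interpolate at f ≈ 0.389 with slerp weights a = sin((1−f)δ)/sin δ ≈ 0.866, b = sin(fδ)/sin δ ≈ 0.617.
p = a·p₁ + b·p₂ ≈ (-0.082, 0.834, 0.546); φ = arcsin(p_z) ≈ 33.06°, λ = atan2(p_y, p_x) ≈ 95.64°.

≈ 33°N, 96°E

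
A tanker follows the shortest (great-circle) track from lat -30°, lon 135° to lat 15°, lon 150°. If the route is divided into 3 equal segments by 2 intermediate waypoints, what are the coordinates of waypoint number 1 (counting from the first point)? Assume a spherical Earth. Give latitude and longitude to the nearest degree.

Convert each endpoint to a unit vector on the sphere (x = cos φ cos λ, y = cos φ sin λ, z = sin φ).
The central angle between the endpoints is δ = arccos(p₁·p₂) ≈ 0.825 rad (47.3°).
Interpolate at f = 1/3 with slerp weights a = sin((1−f)δ)/sin δ ≈ 0.712, b = sin(fδ)/sin δ ≈ 0.370.
p = a·p₁ + b·p₂ ≈ (-0.745, 0.614, -0.260); φ = arcsin(p_z) ≈ -15.08°, λ = atan2(p_y, p_x) ≈ 140.49°.

≈ lat -15°, lon 140°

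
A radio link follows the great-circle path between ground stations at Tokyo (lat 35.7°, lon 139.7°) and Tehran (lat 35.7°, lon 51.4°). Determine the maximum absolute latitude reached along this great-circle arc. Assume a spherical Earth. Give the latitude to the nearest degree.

The great circle lies in the plane with unit normal n̂ = (p₁ × p₂)/|p₁ × p₂|.
Here n̂_z ≈ -0.707; the vertex latitude is φ_max = arccos|n̂_z| ≈ 45.0°.
Check via Clairaut: cos φ_max = |cos φ₁| · sin C = cos(35.7°)·sin(60.5°) ≈ 0.707, again giving ≈ 45.0°.

≈ 45°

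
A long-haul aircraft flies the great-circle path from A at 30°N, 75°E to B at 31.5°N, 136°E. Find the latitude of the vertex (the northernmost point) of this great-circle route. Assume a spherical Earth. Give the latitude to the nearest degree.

≈ 35°N

The great circle lies in the plane with unit normal n̂ = (p₁ × p₂)/|p₁ × p₂|.
Here n̂_z ≈ +0.822; the vertex latitude is φ_max = arccos|n̂_z| ≈ 34.7°.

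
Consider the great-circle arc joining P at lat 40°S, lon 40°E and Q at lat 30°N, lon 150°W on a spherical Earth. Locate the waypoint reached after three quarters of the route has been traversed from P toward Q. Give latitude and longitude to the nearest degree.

≈ lat 5°S, lon 173°W

From cos δ = sin φ₁ sin φ₂ + cos φ₁ cos φ₂ cos Δλ, the central angle is δ ≈ 2.916 rad (167.1°).
Interpolate at f = 3/4 with slerp weights a = sin((1−f)δ)/sin δ ≈ 2.982, b = sin(fδ)/sin δ ≈ 3.653.
p = a·p₁ + b·p₂ ≈ (-0.989, -0.113, -0.091); φ = arcsin(p_z) ≈ -5.20°, λ = atan2(p_y, p_x) ≈ -173.47°.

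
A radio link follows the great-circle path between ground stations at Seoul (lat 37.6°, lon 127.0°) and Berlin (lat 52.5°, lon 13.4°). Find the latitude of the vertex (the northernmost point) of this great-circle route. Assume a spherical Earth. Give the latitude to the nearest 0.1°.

≈ 62.5°

The great circle lies in the plane with unit normal n̂ = (p₁ × p₂)/|p₁ × p₂|.
Here n̂_z ≈ -0.462; the vertex latitude is φ_max = arccos|n̂_z| ≈ 62.5°.
Check via Clairaut: cos φ_max = |cos φ₁| · sin C = cos(37.6°)·sin(35.7°) ≈ 0.462, again giving ≈ 62.5°.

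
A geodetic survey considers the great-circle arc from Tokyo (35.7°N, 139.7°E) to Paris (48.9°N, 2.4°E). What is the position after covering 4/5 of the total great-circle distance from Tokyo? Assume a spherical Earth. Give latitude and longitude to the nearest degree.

Write both endpoints as unit vectors p₁, p₂ with components (cos φ cos λ, cos φ sin λ, sin φ).
The central angle between the endpoints is δ = arccos(p₁·p₂) ≈ 1.523 rad (87.3°).
Interpolate at f = 4/5 with slerp weights a = sin((1−f)δ)/sin δ ≈ 0.300, b = sin(fδ)/sin δ ≈ 0.940.
p = a·p₁ + b·p₂ ≈ (0.431, 0.184, 0.883); φ = arcsin(p_z) ≈ 62.05°, λ = atan2(p_y, p_x) ≈ 23.07°.

≈ 62°N, 23°E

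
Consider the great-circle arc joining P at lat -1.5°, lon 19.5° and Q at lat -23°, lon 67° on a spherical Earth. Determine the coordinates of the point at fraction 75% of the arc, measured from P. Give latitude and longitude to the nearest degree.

Convert each endpoint to a unit vector on the sphere (x = cos φ cos λ, y = cos φ sin λ, z = sin φ).
The central angle between the endpoints is δ = arccos(p₁·p₂) ≈ 0.887 rad (50.8°).
Interpolate at f = 0.75 with slerp weights a = sin((1−f)δ)/sin δ ≈ 0.284, b = sin(fδ)/sin δ ≈ 0.796.
p = a·p₁ + b·p₂ ≈ (0.554, 0.769, -0.319); φ = arcsin(p_z) ≈ -18.58°, λ = atan2(p_y, p_x) ≈ 54.26°.

≈ lat -19°, lon 54°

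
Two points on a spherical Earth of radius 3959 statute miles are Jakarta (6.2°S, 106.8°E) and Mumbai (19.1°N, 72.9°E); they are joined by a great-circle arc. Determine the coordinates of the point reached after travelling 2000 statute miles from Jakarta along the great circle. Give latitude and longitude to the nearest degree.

Convert each endpoint to a unit vector on the sphere (x = cos φ cos λ, y = cos φ sin λ, z = sin φ).
The central angle between the endpoints is δ = arccos(p₁·p₂) ≈ 0.731 rad (41.9°). The total great-circle distance is δ·R ≈ 0.731 × 3959 ≈ 2895 mi, so the target fraction is f = 2000/2895 ≈ 0.691.
Interpolate at f ≈ 0.691 with slerp weights a = sin((1−f)δ)/sin δ ≈ 0.336, b = sin(fδ)/sin δ ≈ 0.725.
p = a·p₁ + b·p₂ ≈ (0.105, 0.974, 0.201); φ = arcsin(p_z) ≈ 11.59°, λ = atan2(p_y, p_x) ≈ 83.85°.

≈ (12°N, 84°E)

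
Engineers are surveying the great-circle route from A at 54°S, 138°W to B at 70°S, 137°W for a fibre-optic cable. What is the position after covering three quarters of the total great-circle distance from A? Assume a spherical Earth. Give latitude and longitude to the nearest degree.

≈ 66°S, 137°W

The haversine formula gives a central angle δ ≈ 0.279 rad (16.0°) between the endpoints.
Interpolate at f = 3/4 with slerp weights a = sin((1−f)δ)/sin δ ≈ 0.253, b = sin(fδ)/sin δ ≈ 0.754.
p = a·p₁ + b·p₂ ≈ (-0.299, -0.275, -0.914); φ = arcsin(p_z) ≈ -66.00°, λ = atan2(p_y, p_x) ≈ -137.37°.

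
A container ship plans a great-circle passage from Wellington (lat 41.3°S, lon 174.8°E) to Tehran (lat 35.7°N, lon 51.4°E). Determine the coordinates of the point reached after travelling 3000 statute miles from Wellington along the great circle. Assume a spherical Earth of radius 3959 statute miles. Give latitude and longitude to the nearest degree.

Write both endpoints as unit vectors p₁, p₂ with components (cos φ cos λ, cos φ sin λ, sin φ).
The central angle between the endpoints is δ = arccos(p₁·p₂) ≈ 2.376 rad (136.1°). The total great-circle distance is δ·R ≈ 2.376 × 3959 ≈ 9407 mi, so the target fraction is f = 3000/9407 ≈ 0.319.
Interpolate at f ≈ 0.319 with slerp weights a = sin((1−f)δ)/sin δ ≈ 1.441, b = sin(fδ)/sin δ ≈ 0.992.
p = a·p₁ + b·p₂ ≈ (-0.576, 0.728, -0.373); φ = arcsin(p_z) ≈ -21.88°, λ = atan2(p_y, p_x) ≈ 128.36°.

≈ lat 22°S, lon 128°E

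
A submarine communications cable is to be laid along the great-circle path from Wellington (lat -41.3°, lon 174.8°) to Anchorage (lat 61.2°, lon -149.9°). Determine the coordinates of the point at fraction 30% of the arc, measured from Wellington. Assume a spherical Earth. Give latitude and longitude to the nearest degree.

The haversine formula gives a central angle δ ≈ 1.858 rad (106.4°) between the endpoints.
Interpolate at f = 0.30 with slerp weights a = sin((1−f)δ)/sin δ ≈ 1.005, b = sin(fδ)/sin δ ≈ 0.551.
p = a·p₁ + b·p₂ ≈ (-0.982, -0.065, -0.180); φ = arcsin(p_z) ≈ -10.36°, λ = atan2(p_y, p_x) ≈ -176.22°.

≈ lat -10°, lon -176°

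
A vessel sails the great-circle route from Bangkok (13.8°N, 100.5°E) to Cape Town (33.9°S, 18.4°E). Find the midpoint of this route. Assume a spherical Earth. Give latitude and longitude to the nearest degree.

Convert each endpoint to a unit vector on the sphere (x = cos φ cos λ, y = cos φ sin λ, z = sin φ).
The central angle between the endpoints is δ = arccos(p₁·p₂) ≈ 1.593 rad (91.3°).
Interpolate at f = 1/2 with slerp weights a = sin((1−f)δ)/sin δ ≈ 0.715, b = sin(fδ)/sin δ ≈ 0.715.
p = a·p₁ + b·p₂ ≈ (0.437, 0.870, -0.228); φ = arcsin(p_z) ≈ -13.20°, λ = atan2(p_y, p_x) ≈ 63.35°.

≈ 13°S, 63°E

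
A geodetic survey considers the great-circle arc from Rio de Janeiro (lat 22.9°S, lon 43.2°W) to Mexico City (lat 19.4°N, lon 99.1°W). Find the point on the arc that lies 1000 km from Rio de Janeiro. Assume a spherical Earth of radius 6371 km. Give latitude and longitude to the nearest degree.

Write both endpoints as unit vectors p₁, p₂ with components (cos φ cos λ, cos φ sin λ, sin φ).
The central angle between the endpoints is δ = arccos(p₁·p₂) ≈ 1.205 rad (69.0°). The total great-circle distance is δ·R ≈ 1.205 × 6371 ≈ 7676 km, so the target fraction is f = 1000/7676 ≈ 0.130.
Interpolate at f ≈ 0.130 with slerp weights a = sin((1−f)δ)/sin δ ≈ 0.928, b = sin(fδ)/sin δ ≈ 0.167.
p = a·p₁ + b·p₂ ≈ (0.598, -0.741, -0.305); φ = arcsin(p_z) ≈ -17.78°, λ = atan2(p_y, p_x) ≈ -51.09°.

≈ lat 18°S, lon 51°W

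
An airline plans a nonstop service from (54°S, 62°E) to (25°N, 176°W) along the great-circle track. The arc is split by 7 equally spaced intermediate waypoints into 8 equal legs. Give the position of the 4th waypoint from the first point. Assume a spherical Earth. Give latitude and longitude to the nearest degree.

≈ (26°S, 144°E)

Convert each endpoint to a unit vector on the sphere (x = cos φ cos λ, y = cos φ sin λ, z = sin φ).
The central angle between the endpoints is δ = arccos(p₁·p₂) ≈ 2.245 rad (128.6°).
Interpolate at f = 4/8 with slerp weights a = sin((1−f)δ)/sin δ ≈ 1.153, b = sin(fδ)/sin δ ≈ 1.153.
p = a·p₁ + b·p₂ ≈ (-0.725, 0.526, -0.446); φ = arcsin(p_z) ≈ -26.47°, λ = atan2(p_y, p_x) ≈ 144.04°.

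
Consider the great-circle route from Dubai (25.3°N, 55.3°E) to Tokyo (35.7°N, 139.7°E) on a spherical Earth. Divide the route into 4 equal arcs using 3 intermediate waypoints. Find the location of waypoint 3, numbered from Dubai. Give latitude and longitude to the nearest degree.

≈ 39°N, 118°E

Convert each endpoint to a unit vector on the sphere (x = cos φ cos λ, y = cos φ sin λ, z = sin φ).
The central angle between the endpoints is δ = arccos(p₁·p₂) ≈ 1.244 rad (71.3°).
Interpolate at f = 3/4 with slerp weights a = sin((1−f)δ)/sin δ ≈ 0.323, b = sin(fδ)/sin δ ≈ 0.848.
p = a·p₁ + b·p₂ ≈ (-0.359, 0.686, 0.633); φ = arcsin(p_z) ≈ 39.28°, λ = atan2(p_y, p_x) ≈ 117.64°.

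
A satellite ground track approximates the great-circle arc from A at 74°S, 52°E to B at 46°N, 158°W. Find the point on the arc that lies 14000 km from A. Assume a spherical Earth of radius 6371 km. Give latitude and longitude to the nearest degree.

Convert each endpoint to a unit vector on the sphere (x = cos φ cos λ, y = cos φ sin λ, z = sin φ).
The central angle between the endpoints is δ = arccos(p₁·p₂) ≈ 2.601 rad (149.0°). The total great-circle distance is δ·R ≈ 2.601 × 6371 ≈ 16570 km, so the target fraction is f = 14000/16570 ≈ 0.845.
Interpolate at f ≈ 0.845 with slerp weights a = sin((1−f)δ)/sin δ ≈ 0.762, b = sin(fδ)/sin δ ≈ 1.573.
p = a·p₁ + b·p₂ ≈ (-0.884, -0.244, 0.399); φ = arcsin(p_z) ≈ 23.51°, λ = atan2(p_y, p_x) ≈ -164.58°.

≈ 24°N, 165°W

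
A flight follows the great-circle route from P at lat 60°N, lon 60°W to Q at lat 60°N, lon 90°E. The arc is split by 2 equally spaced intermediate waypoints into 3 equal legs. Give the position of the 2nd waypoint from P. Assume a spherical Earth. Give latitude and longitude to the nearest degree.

From cos δ = sin φ₁ sin φ₂ + cos φ₁ cos φ₂ cos Δλ, the central angle is δ ≈ 1.008 rad (57.8°).
Interpolate at f = 2/3 with slerp weights a = sin((1−f)δ)/sin δ ≈ 0.390, b = sin(fδ)/sin δ ≈ 0.736.
p = a·p₁ + b·p₂ ≈ (0.097, 0.199, 0.975); φ = arcsin(p_z) ≈ 77.19°, λ = atan2(p_y, p_x) ≈ 63.93°.

≈ lat 77°N, lon 64°E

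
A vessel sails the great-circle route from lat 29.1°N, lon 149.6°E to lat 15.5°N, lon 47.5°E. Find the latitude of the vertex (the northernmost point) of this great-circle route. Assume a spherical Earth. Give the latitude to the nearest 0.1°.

≈ 34.5°N

The great circle lies in the plane with unit normal n̂ = (p₁ × p₂)/|p₁ × p₂|.
Here n̂_z ≈ -0.824; the vertex latitude is φ_max = arccos|n̂_z| ≈ 34.5°.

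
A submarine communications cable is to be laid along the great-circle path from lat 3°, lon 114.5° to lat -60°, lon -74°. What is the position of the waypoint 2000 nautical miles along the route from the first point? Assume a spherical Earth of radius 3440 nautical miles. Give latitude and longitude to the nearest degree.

Write both endpoints as unit vectors p₁, p₂ with components (cos φ cos λ, cos φ sin λ, sin φ).
The central angle between the endpoints is δ = arccos(p₁·p₂) ≈ 2.140 rad (122.6°). The total great-circle distance is δ·R ≈ 2.140 × 3440 ≈ 7362 nmi, so the target fraction is f = 2000/7362 ≈ 0.272.
Interpolate at f ≈ 0.272 with slerp weights a = sin((1−f)δ)/sin δ ≈ 1.187, b = sin(fδ)/sin δ ≈ 0.652.
p = a·p₁ + b·p₂ ≈ (-0.402, 0.765, -0.503); φ = arcsin(p_z) ≈ -30.17°, λ = atan2(p_y, p_x) ≈ 117.70°.

≈ lat -30°, lon 118°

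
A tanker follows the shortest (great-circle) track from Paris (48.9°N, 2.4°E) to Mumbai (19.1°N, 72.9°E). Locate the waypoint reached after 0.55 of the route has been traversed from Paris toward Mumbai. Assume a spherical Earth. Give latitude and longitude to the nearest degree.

From cos δ = sin φ₁ sin φ₂ + cos φ₁ cos φ₂ cos Δλ, the central angle is δ ≈ 1.100 rad (63.0°).
Interpolate at f = 0.55 with slerp weights a = sin((1−f)δ)/sin δ ≈ 0.533, b = sin(fδ)/sin δ ≈ 0.638.
p = a·p₁ + b·p₂ ≈ (0.527, 0.591, 0.610); φ = arcsin(p_z) ≈ 37.62°, λ = atan2(p_y, p_x) ≈ 48.26°.

≈ 38°N, 48°E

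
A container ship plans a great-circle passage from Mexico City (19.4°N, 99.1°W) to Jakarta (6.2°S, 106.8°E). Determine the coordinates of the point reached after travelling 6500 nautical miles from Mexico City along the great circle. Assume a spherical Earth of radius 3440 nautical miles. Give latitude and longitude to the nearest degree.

≈ 15°N, 145°E

The haversine formula gives a central angle δ ≈ 2.645 rad (151.6°) between the endpoints. The total great-circle distance is δ·R ≈ 2.645 × 3440 ≈ 9100 nmi, so the target fraction is f = 6500/9100 ≈ 0.714.
Interpolate at f ≈ 0.714 with slerp weights a = sin((1−f)δ)/sin δ ≈ 1.441, b = sin(fδ)/sin δ ≈ 1.995.
p = a·p₁ + b·p₂ ≈ (-0.788, 0.557, 0.263); φ = arcsin(p_z) ≈ 15.26°, λ = atan2(p_y, p_x) ≈ 144.77°.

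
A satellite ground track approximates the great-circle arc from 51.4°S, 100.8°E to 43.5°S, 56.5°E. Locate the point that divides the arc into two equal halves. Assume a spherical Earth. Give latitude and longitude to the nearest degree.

≈ 50°S, 77°E

Write both endpoints as unit vectors p₁, p₂ with components (cos φ cos λ, cos φ sin λ, sin φ).
The central angle between the endpoints is δ = arccos(p₁·p₂) ≈ 0.532 rad (30.5°).
Interpolate at f = 1/2 with slerp weights a = sin((1−f)δ)/sin δ ≈ 0.518, b = sin(fδ)/sin δ ≈ 0.518.
p = a·p₁ + b·p₂ ≈ (0.147, 0.631, -0.762); φ = arcsin(p_z) ≈ -49.62°, λ = atan2(p_y, p_x) ≈ 76.90°.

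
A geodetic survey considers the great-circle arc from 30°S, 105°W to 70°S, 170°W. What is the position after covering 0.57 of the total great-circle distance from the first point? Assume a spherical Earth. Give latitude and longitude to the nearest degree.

≈ 57°S, 126°W

The haversine formula gives a central angle δ ≈ 0.933 rad (53.5°) between the endpoints.
Interpolate at f = 0.57 with slerp weights a = sin((1−f)δ)/sin δ ≈ 0.486, b = sin(fδ)/sin δ ≈ 0.631.
p = a·p₁ + b·p₂ ≈ (-0.322, -0.444, -0.836); φ = arcsin(p_z) ≈ -56.75°, λ = atan2(p_y, p_x) ≈ -125.91°.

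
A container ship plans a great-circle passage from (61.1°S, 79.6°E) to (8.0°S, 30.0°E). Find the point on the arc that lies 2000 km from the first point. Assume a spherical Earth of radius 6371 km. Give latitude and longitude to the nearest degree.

From cos δ = sin φ₁ sin φ₂ + cos φ₁ cos φ₂ cos Δλ, the central angle is δ ≈ 1.124 rad (64.4°). The total great-circle distance is δ·R ≈ 1.124 × 6371 ≈ 7161 km, so the target fraction is f = 2000/7161 ≈ 0.279.
Interpolate at f ≈ 0.279 with slerp weights a = sin((1−f)δ)/sin δ ≈ 0.803, b = sin(fδ)/sin δ ≈ 0.342.
p = a·p₁ + b·p₂ ≈ (0.364, 0.551, -0.751); φ = arcsin(p_z) ≈ -48.66°, λ = atan2(p_y, p_x) ≈ 56.59°.

≈ (49°S, 57°E)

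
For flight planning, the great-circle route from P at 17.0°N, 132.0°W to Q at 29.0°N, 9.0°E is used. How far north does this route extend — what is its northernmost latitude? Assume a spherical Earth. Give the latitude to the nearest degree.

The great circle lies in the plane with unit normal n̂ = (p₁ × p₂)/|p₁ × p₂|.
Here n̂_z ≈ +0.611; the vertex latitude is φ_max = arccos|n̂_z| ≈ 52.3°.
Check via Clairaut: cos φ_max = |cos φ₁| · sin C = cos(17.0°)·sin(39.7°) ≈ 0.611, again giving ≈ 52.3°.

≈ 52°N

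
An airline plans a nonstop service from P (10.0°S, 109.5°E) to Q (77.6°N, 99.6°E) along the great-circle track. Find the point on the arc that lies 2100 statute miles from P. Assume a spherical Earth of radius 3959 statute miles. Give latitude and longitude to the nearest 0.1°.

The haversine formula gives a central angle δ ≈ 1.532 rad (87.8°) between the endpoints. The total great-circle distance is δ·R ≈ 1.532 × 3959 ≈ 6065 mi, so the target fraction is f = 2100/6065 ≈ 0.346.
Interpolate at f ≈ 0.346 with slerp weights a = sin((1−f)δ)/sin δ ≈ 0.843, b = sin(fδ)/sin δ ≈ 0.506.
p = a·p₁ + b·p₂ ≈ (-0.295, 0.890, 0.348); φ = arcsin(p_z) ≈ 20.37°, λ = atan2(p_y, p_x) ≈ 108.36°.

≈ (20.4°N, 108.4°E)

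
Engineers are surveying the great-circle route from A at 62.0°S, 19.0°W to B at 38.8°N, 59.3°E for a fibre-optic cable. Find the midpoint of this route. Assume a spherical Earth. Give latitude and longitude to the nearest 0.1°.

Write both endpoints as unit vectors p₁, p₂ with components (cos φ cos λ, cos φ sin λ, sin φ).
The central angle between the endpoints is δ = arccos(p₁·p₂) ≈ 2.070 rad (118.6°).
Interpolate at f = 1/2 with slerp weights a = sin((1−f)δ)/sin δ ≈ 0.980, b = sin(fδ)/sin δ ≈ 0.980.
p = a·p₁ + b·p₂ ≈ (0.825, 0.507, -0.251); φ = arcsin(p_z) ≈ -14.54°, λ = atan2(p_y, p_x) ≈ 31.57°.

≈ 14.5°S, 31.6°E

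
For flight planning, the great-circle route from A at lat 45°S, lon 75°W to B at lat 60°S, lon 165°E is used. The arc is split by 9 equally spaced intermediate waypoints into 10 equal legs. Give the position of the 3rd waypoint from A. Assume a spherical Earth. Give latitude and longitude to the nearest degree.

≈ lat 61°S, lon 94°W

The haversine formula gives a central angle δ ≈ 1.120 rad (64.2°) between the endpoints.
Interpolate at f = 3/10 with slerp weights a = sin((1−f)δ)/sin δ ≈ 0.785, b = sin(fδ)/sin δ ≈ 0.366.
p = a·p₁ + b·p₂ ≈ (-0.033, -0.488, -0.872); φ = arcsin(p_z) ≈ -60.69°, λ = atan2(p_y, p_x) ≈ -93.91°.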